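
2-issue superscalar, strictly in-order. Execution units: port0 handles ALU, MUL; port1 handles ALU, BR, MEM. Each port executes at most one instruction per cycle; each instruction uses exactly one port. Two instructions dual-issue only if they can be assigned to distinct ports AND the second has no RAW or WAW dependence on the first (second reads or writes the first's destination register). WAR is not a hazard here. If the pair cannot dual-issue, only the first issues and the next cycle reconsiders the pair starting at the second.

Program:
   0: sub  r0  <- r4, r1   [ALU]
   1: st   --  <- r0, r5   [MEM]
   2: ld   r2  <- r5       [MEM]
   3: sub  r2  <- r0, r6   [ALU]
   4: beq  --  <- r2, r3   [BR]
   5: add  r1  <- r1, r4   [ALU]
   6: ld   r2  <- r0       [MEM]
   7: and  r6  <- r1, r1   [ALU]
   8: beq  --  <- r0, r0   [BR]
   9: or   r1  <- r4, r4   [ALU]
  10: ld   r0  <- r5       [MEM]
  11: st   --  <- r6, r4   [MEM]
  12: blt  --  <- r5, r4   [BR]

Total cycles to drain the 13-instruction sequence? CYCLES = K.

CYCLES = 10

0. sub.ALU @i0  | RAW r0
1. st.MEM @i1  | no-port MEM/MEM
2. ld.MEM @i2  | WAW r2
3. sub.ALU @i3  | RAW r2
4. beq.BR/add.ALU @i4/i5  | 2-wide
5. ld.MEM/and.ALU @i6/i7  | 2-wide
6. beq.BR/or.ALU @i8/i9  | 2-wide
7. ld.MEM @i10  | no-port MEM/MEM
8. st.MEM @i11  | no-port MEM/BR
9. blt.BR @i12  | tail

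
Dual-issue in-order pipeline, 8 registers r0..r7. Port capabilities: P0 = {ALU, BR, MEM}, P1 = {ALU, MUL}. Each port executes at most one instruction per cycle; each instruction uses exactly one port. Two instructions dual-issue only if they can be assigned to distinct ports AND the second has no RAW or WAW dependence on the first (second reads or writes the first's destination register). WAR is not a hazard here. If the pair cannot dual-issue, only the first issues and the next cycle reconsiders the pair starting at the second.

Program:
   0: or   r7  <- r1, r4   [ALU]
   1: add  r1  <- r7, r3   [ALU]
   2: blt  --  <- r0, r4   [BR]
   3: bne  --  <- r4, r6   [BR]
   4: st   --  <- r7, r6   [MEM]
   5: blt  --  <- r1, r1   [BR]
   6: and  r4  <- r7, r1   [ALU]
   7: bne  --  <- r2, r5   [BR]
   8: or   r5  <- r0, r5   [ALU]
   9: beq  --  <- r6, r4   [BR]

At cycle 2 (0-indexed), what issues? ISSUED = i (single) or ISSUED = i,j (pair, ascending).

  cy0 -> i0 (or.ALU) RAW r7
  cy1 -> i1&i2 (add.ALU+blt.BR) 2-wide
  cy2 -> i3 (bne.BR) no-port BR/MEM
  cy3 -> i4 (st.MEM) no-port MEM/BR
  cy4 -> i5&i6 (blt.BR+and.ALU) 2-wide
  cy5 -> i7&i8 (bne.BR+or.ALU) 2-wide
  cy6 -> i9 (beq.BR) tail

ISSUED = 3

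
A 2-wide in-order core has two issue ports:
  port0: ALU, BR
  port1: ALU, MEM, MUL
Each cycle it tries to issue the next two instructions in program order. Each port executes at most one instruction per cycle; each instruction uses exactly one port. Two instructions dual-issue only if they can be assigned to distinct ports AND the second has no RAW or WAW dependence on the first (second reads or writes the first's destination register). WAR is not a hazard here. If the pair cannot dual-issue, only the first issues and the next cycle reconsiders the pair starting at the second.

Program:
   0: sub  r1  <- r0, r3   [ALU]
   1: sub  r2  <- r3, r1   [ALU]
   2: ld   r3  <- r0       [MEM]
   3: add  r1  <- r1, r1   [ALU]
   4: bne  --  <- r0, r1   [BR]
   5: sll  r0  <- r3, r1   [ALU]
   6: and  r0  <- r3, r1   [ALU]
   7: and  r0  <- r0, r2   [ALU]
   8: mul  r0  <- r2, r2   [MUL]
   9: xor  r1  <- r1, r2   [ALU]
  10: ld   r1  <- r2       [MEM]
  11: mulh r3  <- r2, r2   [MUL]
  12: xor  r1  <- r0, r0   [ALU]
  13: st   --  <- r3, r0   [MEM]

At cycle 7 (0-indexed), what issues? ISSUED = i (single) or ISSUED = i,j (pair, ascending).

ISSUED = 10

[0] i0  sub.ALU  -- RAW r1
[1] i1&i2  sub.ALU/ld.MEM  -- dual
[2] i3  add.ALU  -- RAW r1
[3] i4&i5  bne.BR/sll.ALU  -- dual
[4] i6  and.ALU  -- RAW+WAW r0
[5] i7  and.ALU  -- WAW r0
[6] i8&i9  mul.MUL/xor.ALU  -- dual
[7] i10  ld.MEM  -- no-port MEM/MUL
[8] i11&i12  mulh.MUL/xor.ALU  -- dual
[9] i13  st.MEM  -- tail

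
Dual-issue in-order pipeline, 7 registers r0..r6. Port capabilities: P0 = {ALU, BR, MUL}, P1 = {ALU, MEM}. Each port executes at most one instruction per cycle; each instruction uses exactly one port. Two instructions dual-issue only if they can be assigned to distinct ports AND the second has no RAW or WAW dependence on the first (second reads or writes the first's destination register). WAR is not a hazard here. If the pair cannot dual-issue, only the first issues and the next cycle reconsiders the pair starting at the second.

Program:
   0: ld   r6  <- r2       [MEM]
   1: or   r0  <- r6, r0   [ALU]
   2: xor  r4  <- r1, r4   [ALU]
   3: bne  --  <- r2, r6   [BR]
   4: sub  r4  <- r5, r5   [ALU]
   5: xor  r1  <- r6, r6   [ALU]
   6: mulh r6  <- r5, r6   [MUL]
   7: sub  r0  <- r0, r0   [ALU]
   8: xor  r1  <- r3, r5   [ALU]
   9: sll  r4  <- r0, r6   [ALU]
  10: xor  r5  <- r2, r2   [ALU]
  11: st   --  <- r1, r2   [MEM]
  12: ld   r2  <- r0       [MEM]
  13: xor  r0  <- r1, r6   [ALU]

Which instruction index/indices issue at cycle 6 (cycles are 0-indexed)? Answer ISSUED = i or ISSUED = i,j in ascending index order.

0. ld.MEM @i0  | RAW r6
1. or.ALU;xor.ALU @i1/i2  | 2-wide
2. bne.BR;sub.ALU @i3/i4  | 2-wide
3. xor.ALU;mulh.MUL @i5/i6  | 2-wide
4. sub.ALU;xor.ALU @i7/i8  | 2-wide
5. sll.ALU;xor.ALU @i9/i10  | 2-wide
6. st.MEM @i11  | no-port MEM/MEM
7. ld.MEM;xor.ALU @i12/i13  | 2-wide

ISSUED = 11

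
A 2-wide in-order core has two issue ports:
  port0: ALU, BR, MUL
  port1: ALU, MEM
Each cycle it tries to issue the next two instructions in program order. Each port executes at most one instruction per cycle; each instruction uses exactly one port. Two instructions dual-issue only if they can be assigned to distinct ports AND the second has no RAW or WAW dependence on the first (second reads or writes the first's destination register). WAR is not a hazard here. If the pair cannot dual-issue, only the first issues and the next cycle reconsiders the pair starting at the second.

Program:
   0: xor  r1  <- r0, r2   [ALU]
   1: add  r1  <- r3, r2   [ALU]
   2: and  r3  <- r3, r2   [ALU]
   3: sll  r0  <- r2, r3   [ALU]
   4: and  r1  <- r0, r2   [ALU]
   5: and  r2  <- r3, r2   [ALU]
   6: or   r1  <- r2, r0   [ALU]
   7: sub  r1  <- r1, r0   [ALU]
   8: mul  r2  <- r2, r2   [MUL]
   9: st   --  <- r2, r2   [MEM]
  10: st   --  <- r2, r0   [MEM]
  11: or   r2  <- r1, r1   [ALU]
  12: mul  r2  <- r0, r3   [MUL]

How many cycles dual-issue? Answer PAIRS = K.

t=0 i0:xor ; WAW r1
t=1 i1+i2:add/and ; 2-wide
t=2 i3:sll ; RAW r0
t=3 i4+i5:and/and ; 2-wide
t=4 i6:or ; RAW+WAW r1
t=5 i7+i8:sub/mul ; 2-wide
t=6 i9:st ; no-port MEM/MEM
t=7 i10+i11:st/or ; 2-wide
t=8 i12:mul ; tail

PAIRS = 4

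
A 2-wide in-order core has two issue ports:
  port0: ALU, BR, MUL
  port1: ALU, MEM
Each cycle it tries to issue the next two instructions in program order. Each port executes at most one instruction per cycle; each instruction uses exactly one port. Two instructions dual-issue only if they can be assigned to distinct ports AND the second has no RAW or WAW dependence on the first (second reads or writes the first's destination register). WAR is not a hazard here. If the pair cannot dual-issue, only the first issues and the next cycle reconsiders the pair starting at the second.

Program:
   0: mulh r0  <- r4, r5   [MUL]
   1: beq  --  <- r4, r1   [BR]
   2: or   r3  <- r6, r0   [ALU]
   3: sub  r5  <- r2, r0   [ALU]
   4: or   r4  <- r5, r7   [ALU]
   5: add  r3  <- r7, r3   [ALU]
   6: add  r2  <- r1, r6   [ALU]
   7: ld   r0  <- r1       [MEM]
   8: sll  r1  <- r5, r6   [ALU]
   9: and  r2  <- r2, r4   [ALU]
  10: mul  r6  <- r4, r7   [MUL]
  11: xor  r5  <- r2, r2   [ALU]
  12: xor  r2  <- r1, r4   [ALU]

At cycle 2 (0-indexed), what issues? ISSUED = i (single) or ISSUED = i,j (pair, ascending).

ISSUED = 3

0. mulh @i0  | no-port MUL/BR
1. beq/or @i1&i2  | pair
2. sub @i3  | RAW r5
3. or/add @i4&i5  | pair
4. add/ld @i6&i7  | pair
5. sll/and @i8&i9  | pair
6. mul/xor @i10&i11  | pair
7. xor @i12  | tail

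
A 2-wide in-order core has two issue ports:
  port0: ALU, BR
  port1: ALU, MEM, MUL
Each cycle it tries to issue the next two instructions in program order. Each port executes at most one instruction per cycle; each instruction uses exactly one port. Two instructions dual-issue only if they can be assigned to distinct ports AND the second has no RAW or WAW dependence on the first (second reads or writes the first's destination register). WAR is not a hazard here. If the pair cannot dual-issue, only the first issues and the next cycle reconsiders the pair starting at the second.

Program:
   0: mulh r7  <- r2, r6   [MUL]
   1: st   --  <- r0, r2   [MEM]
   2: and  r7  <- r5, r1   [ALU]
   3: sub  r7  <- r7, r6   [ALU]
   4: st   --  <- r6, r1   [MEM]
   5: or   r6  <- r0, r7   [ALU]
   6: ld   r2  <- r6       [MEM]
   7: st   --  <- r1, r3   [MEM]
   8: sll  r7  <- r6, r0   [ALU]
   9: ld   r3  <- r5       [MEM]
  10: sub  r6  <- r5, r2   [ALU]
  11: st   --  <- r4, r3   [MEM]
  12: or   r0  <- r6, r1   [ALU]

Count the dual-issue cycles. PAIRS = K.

PAIRS = 5

[0] i0  mulh  -- no-port MUL/MEM
[1] i1&i2  st+and  -- 2-wide
[2] i3&i4  sub+st  -- 2-wide
[3] i5  or  -- RAW r6
[4] i6  ld  -- no-port MEM/MEM
[5] i7&i8  st+sll  -- 2-wide
[6] i9&i10  ld+sub  -- 2-wide
[7] i11&i12  st+or  -- 2-wide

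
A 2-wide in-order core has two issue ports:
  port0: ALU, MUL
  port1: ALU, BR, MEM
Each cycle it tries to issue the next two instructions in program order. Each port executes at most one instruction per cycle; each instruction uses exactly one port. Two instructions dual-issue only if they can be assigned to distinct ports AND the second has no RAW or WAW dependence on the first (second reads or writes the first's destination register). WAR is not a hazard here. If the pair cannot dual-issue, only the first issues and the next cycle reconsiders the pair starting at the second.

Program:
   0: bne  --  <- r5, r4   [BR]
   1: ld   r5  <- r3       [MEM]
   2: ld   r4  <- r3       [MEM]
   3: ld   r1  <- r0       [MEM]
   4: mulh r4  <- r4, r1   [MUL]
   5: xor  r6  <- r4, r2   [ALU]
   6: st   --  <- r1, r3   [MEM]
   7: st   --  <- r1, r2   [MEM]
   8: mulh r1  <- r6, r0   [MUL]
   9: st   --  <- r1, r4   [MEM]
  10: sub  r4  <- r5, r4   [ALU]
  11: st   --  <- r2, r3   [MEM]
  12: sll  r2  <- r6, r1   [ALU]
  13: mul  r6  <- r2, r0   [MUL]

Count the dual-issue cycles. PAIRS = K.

PAIRS = 4

c0: i0 bne.BR  no-port BR/MEM
c1: i1 ld.MEM  no-port MEM/MEM
c2: i2 ld.MEM  no-port MEM/MEM
c3: i3 ld.MEM  RAW r1
c4: i4 mulh.MUL  RAW r4
c5: i5+i6 xor.ALU/st.MEM  pair
c6: i7+i8 st.MEM/mulh.MUL  pair
c7: i9+i10 st.MEM/sub.ALU  pair
c8: i11+i12 st.MEM/sll.ALU  pair
c9: i13 mul.MUL  tail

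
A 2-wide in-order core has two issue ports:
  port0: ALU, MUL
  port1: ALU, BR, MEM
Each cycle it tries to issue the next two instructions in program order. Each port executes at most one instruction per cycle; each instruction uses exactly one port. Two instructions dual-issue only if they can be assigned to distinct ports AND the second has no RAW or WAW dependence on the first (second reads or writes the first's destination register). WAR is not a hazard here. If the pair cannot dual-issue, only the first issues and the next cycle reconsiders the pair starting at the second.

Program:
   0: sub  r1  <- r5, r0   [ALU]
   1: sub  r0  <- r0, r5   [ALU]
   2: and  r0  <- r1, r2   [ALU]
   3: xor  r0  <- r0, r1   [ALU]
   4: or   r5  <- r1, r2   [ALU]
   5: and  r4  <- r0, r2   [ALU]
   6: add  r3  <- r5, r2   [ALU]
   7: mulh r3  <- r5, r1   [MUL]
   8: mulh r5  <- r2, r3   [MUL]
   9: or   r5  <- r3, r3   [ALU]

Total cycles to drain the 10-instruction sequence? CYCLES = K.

CYCLES = 7

t=0 i0&i1:sub.ALU+sub.ALU ; pair
t=1 i2:and.ALU ; RAW+WAW r0
t=2 i3&i4:xor.ALU+or.ALU ; pair
t=3 i5&i6:and.ALU+add.ALU ; pair
t=4 i7:mulh.MUL ; no-port MUL/MUL
t=5 i8:mulh.MUL ; WAW r5
t=6 i9:or.ALU ; tail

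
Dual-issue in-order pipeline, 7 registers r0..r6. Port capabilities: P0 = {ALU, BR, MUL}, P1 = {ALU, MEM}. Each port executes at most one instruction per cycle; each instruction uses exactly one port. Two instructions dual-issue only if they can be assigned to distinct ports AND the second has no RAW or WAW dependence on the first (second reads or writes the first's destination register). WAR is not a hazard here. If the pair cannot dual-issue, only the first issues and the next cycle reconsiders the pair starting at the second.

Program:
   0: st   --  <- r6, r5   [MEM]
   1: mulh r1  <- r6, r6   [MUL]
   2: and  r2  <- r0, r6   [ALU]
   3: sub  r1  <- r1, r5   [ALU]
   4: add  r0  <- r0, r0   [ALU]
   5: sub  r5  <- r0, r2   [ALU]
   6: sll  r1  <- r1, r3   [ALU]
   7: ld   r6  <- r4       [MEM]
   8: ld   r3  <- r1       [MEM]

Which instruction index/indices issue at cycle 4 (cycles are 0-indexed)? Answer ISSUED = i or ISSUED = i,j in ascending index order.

0. st.MEM+mulh.MUL @i0&i1  | 2-wide
1. and.ALU+sub.ALU @i2&i3  | 2-wide
2. add.ALU @i4  | RAW r0
3. sub.ALU+sll.ALU @i5&i6  | 2-wide
4. ld.MEM @i7  | no-port MEM/MEM
5. ld.MEM @i8  | tail

ISSUED = 7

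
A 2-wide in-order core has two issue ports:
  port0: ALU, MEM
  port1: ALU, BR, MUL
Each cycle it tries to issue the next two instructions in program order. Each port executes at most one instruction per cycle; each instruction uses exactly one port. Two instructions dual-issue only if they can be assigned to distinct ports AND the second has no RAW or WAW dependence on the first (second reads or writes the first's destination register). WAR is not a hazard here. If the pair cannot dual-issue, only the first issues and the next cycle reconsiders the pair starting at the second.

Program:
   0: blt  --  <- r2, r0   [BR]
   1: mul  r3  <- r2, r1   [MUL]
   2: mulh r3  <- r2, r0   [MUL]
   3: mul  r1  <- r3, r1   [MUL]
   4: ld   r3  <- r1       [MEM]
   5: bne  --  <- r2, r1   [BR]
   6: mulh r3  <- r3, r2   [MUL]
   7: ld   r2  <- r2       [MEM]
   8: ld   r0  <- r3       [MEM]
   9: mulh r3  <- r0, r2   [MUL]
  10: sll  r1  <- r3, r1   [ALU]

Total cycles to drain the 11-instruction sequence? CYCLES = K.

0. blt.BR @i0  | no-port BR/MUL
1. mul.MUL @i1  | no-port MUL/MUL
2. mulh.MUL @i2  | no-port MUL/MUL
3. mul.MUL @i3  | RAW r1
4. ld.MEM/bne.BR @i4&i5  | 2-wide
5. mulh.MUL/ld.MEM @i6&i7  | 2-wide
6. ld.MEM @i8  | RAW r0
7. mulh.MUL @i9  | RAW r3
8. sll.ALU @i10  | tail

CYCLES = 9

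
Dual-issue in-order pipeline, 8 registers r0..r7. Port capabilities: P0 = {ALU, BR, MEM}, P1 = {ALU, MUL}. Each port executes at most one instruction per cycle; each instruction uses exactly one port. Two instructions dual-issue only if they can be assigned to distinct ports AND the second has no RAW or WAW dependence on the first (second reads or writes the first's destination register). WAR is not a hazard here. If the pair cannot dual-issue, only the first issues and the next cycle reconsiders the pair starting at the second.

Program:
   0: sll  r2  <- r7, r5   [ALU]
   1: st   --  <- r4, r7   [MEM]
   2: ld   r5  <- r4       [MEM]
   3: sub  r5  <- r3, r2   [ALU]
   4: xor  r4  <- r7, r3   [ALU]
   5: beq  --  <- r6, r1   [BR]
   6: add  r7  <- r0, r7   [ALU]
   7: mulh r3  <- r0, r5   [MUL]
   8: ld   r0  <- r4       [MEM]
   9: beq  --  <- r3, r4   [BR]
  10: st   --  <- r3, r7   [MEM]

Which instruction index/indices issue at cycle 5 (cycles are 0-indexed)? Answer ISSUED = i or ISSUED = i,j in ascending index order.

ISSUED = 9

#0 head=0: sll.ALU/st.MEM i0&i1 pair
#1 head=2: ld.MEM i2 WAW r5
#2 head=3: sub.ALU/xor.ALU i3&i4 pair
#3 head=5: beq.BR/add.ALU i5&i6 pair
#4 head=7: mulh.MUL/ld.MEM i7&i8 pair
#5 head=9: beq.BR i9 no-port BR/MEM
#6 head=10: st.MEM i10 tail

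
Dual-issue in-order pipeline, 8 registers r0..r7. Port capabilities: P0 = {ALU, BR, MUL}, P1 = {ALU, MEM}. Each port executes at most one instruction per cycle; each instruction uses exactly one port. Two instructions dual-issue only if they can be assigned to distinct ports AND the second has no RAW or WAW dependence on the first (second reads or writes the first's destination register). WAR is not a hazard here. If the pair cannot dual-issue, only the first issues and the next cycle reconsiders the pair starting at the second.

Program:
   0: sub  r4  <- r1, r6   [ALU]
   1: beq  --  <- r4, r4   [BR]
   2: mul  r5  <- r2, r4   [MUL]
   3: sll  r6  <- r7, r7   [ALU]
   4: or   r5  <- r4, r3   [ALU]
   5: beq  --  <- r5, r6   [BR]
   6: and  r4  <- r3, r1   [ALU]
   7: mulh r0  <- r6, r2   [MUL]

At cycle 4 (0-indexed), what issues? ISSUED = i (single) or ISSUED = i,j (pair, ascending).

ISSUED = 5,6

[0] i0  sub.ALU  -- RAW r4
[1] i1  beq.BR  -- no-port BR/MUL
[2] i2/i3  mul.MUL sll.ALU  -- pair
[3] i4  or.ALU  -- RAW r5
[4] i5/i6  beq.BR and.ALU  -- pair
[5] i7  mulh.MUL  -- tail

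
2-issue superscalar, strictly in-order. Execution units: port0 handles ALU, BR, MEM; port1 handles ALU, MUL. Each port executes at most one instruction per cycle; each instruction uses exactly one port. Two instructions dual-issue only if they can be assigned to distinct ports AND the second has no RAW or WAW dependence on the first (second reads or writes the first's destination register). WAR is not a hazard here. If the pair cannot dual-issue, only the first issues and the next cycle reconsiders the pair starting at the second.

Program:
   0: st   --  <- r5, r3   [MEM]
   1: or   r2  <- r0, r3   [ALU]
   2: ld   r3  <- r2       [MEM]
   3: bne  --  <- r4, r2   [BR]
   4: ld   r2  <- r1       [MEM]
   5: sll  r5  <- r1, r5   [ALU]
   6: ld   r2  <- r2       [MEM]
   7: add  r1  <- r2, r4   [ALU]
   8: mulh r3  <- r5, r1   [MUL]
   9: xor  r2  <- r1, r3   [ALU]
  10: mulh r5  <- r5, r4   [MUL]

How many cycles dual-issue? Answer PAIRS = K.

0. st/or @i0/i1  | dual
1. ld @i2  | no-port MEM/BR
2. bne @i3  | no-port BR/MEM
3. ld/sll @i4/i5  | dual
4. ld @i6  | RAW r2
5. add @i7  | RAW r1
6. mulh @i8  | RAW r3
7. xor/mulh @i9/i10  | dual

PAIRS = 3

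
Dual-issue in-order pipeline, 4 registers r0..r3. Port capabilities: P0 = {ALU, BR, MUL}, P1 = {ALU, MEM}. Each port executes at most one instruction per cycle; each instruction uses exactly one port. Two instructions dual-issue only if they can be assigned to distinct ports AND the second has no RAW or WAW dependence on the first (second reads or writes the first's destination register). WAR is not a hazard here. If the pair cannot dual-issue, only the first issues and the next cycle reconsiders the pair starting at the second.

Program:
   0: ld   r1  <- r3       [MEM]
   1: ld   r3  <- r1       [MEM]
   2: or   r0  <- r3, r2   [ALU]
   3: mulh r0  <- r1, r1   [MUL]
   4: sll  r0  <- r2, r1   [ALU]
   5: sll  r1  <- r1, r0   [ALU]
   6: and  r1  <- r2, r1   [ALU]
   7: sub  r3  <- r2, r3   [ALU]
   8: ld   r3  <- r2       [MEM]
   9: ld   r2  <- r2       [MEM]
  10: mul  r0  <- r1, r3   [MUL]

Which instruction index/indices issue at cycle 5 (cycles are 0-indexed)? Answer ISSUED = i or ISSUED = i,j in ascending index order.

#0 head=0: ld.MEM i0 no-port MEM/MEM
#1 head=1: ld.MEM i1 RAW r3
#2 head=2: or.ALU i2 WAW r0
#3 head=3: mulh.MUL i3 WAW r0
#4 head=4: sll.ALU i4 RAW r0
#5 head=5: sll.ALU i5 RAW+WAW r1
#6 head=6: and.ALU/sub.ALU i6&i7 dual
#7 head=8: ld.MEM i8 no-port MEM/MEM
#8 head=9: ld.MEM/mul.MUL i9&i10 dual

ISSUED = 5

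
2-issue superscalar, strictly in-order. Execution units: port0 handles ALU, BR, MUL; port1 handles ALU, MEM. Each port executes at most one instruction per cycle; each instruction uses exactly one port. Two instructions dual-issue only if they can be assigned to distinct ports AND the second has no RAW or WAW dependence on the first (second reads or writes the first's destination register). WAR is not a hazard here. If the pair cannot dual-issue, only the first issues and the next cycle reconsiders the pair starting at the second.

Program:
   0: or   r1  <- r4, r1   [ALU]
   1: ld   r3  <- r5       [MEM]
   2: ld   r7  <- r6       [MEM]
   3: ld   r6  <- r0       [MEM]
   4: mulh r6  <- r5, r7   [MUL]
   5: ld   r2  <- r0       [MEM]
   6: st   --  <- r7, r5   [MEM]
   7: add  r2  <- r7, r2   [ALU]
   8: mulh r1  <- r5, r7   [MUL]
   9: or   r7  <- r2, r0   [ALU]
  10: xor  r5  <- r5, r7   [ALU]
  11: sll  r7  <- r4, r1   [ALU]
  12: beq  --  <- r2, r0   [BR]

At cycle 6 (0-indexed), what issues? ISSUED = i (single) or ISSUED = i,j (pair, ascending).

0. or+ld @i0/i1  | dual
1. ld @i2  | no-port MEM/MEM
2. ld @i3  | WAW r6
3. mulh+ld @i4/i5  | dual
4. st+add @i6/i7  | dual
5. mulh+or @i8/i9  | dual
6. xor+sll @i10/i11  | dual
7. beq @i12  | tail

ISSUED = 10,11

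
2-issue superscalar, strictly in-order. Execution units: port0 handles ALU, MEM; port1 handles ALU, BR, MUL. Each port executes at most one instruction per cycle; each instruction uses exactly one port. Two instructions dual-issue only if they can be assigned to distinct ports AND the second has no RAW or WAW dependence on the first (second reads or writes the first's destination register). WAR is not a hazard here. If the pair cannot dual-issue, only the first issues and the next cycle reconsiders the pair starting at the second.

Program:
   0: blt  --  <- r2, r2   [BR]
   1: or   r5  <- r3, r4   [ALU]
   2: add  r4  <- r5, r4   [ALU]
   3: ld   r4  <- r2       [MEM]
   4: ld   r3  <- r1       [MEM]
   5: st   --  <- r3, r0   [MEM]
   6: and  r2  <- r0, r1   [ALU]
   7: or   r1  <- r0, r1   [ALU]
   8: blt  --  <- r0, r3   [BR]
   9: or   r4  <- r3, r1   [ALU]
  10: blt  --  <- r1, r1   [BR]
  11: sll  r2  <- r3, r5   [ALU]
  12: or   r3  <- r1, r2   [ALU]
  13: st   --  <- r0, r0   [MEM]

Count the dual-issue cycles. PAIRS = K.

t=0 i0&i1:blt.BR or.ALU ; dual
t=1 i2:add.ALU ; WAW r4
t=2 i3:ld.MEM ; no-port MEM/MEM
t=3 i4:ld.MEM ; no-port MEM/MEM
t=4 i5&i6:st.MEM and.ALU ; dual
t=5 i7&i8:or.ALU blt.BR ; dual
t=6 i9&i10:or.ALU blt.BR ; dual
t=7 i11:sll.ALU ; RAW r2
t=8 i12&i13:or.ALU st.MEM ; dual

PAIRS = 5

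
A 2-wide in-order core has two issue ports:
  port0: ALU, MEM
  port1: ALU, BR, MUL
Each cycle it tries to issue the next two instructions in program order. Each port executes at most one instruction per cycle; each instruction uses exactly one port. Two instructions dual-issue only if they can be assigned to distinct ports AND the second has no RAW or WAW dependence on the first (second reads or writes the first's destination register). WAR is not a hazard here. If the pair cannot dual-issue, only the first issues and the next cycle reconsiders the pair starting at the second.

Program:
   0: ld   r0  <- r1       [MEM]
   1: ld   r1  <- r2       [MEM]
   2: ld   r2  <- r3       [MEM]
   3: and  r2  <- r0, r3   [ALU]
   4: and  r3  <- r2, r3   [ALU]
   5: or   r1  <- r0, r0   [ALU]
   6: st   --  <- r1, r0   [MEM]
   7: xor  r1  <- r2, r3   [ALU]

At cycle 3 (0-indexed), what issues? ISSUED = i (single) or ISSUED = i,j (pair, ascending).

  cy0 -> i0 (ld.MEM) no-port MEM/MEM
  cy1 -> i1 (ld.MEM) no-port MEM/MEM
  cy2 -> i2 (ld.MEM) WAW r2
  cy3 -> i3 (and.ALU) RAW r2
  cy4 -> i4/i5 (and.ALU+or.ALU) pair
  cy5 -> i6/i7 (st.MEM+xor.ALU) pair

ISSUED = 3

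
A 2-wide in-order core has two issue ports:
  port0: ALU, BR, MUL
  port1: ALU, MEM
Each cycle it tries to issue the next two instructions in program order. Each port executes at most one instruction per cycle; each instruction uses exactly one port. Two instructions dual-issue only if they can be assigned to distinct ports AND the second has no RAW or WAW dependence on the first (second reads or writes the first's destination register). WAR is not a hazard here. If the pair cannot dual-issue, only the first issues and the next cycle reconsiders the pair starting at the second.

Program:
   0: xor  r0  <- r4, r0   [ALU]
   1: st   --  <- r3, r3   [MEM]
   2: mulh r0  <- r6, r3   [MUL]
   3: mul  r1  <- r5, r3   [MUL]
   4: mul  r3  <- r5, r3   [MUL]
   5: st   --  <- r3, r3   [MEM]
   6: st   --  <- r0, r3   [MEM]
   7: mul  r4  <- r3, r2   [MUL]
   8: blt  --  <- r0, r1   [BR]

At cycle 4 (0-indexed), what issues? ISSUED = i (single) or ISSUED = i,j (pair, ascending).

ISSUED = 5

[0] i0&i1  xor;st  -- pair
[1] i2  mulh  -- no-port MUL/MUL
[2] i3  mul  -- no-port MUL/MUL
[3] i4  mul  -- RAW r3
[4] i5  st  -- no-port MEM/MEM
[5] i6&i7  st;mul  -- pair
[6] i8  blt  -- tail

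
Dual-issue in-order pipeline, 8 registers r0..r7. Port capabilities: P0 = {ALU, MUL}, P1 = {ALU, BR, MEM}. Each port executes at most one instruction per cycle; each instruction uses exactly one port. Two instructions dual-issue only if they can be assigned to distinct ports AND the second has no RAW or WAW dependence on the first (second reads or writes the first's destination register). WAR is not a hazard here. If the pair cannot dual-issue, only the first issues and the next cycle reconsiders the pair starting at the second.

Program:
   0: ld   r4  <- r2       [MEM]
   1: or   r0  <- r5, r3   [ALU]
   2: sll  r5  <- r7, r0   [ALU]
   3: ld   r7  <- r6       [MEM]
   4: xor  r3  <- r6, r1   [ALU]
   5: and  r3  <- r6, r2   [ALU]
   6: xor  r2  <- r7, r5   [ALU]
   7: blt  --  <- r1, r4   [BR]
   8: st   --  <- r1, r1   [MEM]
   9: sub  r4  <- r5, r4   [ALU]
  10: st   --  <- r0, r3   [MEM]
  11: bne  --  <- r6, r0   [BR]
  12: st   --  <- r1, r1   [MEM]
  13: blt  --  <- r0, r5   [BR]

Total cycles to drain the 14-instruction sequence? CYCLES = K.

CYCLES = 10

  cy0 -> i0+i1 (ld.MEM;or.ALU) dual
  cy1 -> i2+i3 (sll.ALU;ld.MEM) dual
  cy2 -> i4 (xor.ALU) WAW r3
  cy3 -> i5+i6 (and.ALU;xor.ALU) dual
  cy4 -> i7 (blt.BR) no-port BR/MEM
  cy5 -> i8+i9 (st.MEM;sub.ALU) dual
  cy6 -> i10 (st.MEM) no-port MEM/BR
  cy7 -> i11 (bne.BR) no-port BR/MEM
  cy8 -> i12 (st.MEM) no-port MEM/BR
  cy9 -> i13 (blt.BR) tail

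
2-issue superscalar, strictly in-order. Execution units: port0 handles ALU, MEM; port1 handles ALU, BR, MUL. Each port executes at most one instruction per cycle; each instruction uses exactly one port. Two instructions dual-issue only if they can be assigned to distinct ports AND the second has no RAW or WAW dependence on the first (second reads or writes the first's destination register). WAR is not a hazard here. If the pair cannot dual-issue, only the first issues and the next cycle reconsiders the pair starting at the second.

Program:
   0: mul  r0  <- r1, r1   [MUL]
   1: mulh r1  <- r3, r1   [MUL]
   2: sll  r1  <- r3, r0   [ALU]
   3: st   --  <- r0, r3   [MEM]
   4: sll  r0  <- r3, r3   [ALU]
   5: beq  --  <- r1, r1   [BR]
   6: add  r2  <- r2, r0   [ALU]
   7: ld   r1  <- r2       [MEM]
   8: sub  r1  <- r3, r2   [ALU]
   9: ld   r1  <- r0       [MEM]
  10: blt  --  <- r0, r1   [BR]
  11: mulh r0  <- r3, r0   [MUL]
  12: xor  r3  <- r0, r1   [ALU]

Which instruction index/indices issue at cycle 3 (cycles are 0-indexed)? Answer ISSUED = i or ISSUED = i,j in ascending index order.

ISSUED = 4,5

  cy0 -> i0 (mul.MUL) no-port MUL/MUL
  cy1 -> i1 (mulh.MUL) WAW r1
  cy2 -> i2&i3 (sll.ALU/st.MEM) pair
  cy3 -> i4&i5 (sll.ALU/beq.BR) pair
  cy4 -> i6 (add.ALU) RAW r2
  cy5 -> i7 (ld.MEM) WAW r1
  cy6 -> i8 (sub.ALU) WAW r1
  cy7 -> i9 (ld.MEM) RAW r1
  cy8 -> i10 (blt.BR) no-port BR/MUL
  cy9 -> i11 (mulh.MUL) RAW r0
  cy10 -> i12 (xor.ALU) tail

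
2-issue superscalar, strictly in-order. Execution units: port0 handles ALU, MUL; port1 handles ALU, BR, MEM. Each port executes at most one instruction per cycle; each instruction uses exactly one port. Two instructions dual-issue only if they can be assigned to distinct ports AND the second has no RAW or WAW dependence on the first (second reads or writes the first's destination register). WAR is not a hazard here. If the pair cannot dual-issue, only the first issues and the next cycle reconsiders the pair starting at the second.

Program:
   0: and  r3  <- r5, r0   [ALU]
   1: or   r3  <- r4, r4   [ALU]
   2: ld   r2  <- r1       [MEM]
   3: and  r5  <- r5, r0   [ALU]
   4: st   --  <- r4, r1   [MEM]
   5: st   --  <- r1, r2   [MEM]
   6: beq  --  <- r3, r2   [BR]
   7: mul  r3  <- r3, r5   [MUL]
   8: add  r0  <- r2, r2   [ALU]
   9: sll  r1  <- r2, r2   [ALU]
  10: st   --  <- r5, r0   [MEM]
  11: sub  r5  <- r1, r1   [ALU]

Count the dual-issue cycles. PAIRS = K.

[0] i0  and  -- WAW r3
[1] i1&i2  or;ld  -- pair
[2] i3&i4  and;st  -- pair
[3] i5  st  -- no-port MEM/BR
[4] i6&i7  beq;mul  -- pair
[5] i8&i9  add;sll  -- pair
[6] i10&i11  st;sub  -- pair

PAIRS = 5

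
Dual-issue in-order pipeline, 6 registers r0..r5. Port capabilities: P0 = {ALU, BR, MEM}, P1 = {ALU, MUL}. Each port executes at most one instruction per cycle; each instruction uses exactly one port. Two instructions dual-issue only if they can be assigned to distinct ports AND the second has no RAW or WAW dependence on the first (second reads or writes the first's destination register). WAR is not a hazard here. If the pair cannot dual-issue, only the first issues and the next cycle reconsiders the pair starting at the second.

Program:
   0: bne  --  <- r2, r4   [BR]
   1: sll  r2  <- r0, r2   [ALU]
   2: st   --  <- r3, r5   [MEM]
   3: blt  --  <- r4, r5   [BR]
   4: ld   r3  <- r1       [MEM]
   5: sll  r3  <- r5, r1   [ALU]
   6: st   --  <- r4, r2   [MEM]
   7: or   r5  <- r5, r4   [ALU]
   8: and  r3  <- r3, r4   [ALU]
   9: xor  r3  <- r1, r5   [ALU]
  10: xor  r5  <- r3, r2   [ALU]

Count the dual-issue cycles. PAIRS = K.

PAIRS = 3

c0: i0+i1 bne;sll  pair
c1: i2 st  no-port MEM/BR
c2: i3 blt  no-port BR/MEM
c3: i4 ld  WAW r3
c4: i5+i6 sll;st  pair
c5: i7+i8 or;and  pair
c6: i9 xor  RAW r3
c7: i10 xor  tail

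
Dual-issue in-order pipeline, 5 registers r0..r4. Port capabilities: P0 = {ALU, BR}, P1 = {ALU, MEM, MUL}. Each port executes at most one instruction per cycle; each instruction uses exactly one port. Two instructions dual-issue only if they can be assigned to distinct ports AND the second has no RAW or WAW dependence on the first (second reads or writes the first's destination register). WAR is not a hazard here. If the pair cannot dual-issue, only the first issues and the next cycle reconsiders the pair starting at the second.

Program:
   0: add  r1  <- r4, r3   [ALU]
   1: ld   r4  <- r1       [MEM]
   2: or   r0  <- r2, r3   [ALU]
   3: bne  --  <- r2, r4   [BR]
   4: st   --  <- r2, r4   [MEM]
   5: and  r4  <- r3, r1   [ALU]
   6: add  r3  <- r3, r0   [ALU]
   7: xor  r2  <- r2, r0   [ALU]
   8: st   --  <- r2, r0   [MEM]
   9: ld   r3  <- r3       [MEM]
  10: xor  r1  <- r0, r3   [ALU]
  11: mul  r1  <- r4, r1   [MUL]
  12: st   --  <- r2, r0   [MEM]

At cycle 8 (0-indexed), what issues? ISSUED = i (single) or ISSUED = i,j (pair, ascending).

ISSUED = 11

t=0 i0:add ; RAW r1
t=1 i1,i2:ld+or ; 2-wide
t=2 i3,i4:bne+st ; 2-wide
t=3 i5,i6:and+add ; 2-wide
t=4 i7:xor ; RAW r2
t=5 i8:st ; no-port MEM/MEM
t=6 i9:ld ; RAW r3
t=7 i10:xor ; RAW+WAW r1
t=8 i11:mul ; no-port MUL/MEM
t=9 i12:st ; tail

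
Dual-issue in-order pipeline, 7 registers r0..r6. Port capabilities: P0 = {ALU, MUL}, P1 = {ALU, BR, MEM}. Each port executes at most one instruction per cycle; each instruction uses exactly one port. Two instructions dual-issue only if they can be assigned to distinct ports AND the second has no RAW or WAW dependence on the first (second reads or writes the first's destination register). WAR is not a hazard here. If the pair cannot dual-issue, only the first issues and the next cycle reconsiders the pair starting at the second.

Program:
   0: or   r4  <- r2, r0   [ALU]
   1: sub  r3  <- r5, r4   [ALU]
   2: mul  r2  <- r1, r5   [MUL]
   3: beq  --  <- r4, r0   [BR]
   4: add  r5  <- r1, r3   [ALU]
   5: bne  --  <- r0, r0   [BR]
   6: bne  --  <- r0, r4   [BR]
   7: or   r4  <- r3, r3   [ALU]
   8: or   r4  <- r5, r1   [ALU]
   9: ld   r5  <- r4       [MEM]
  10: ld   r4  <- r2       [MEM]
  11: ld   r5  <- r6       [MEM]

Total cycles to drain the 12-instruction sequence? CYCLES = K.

CYCLES = 9

  cy0 -> i0 (or.ALU) RAW r4
  cy1 -> i1,i2 (sub.ALU;mul.MUL) dual
  cy2 -> i3,i4 (beq.BR;add.ALU) dual
  cy3 -> i5 (bne.BR) no-port BR/BR
  cy4 -> i6,i7 (bne.BR;or.ALU) dual
  cy5 -> i8 (or.ALU) RAW r4
  cy6 -> i9 (ld.MEM) no-port MEM/MEM
  cy7 -> i10 (ld.MEM) no-port MEM/MEM
  cy8 -> i11 (ld.MEM) tail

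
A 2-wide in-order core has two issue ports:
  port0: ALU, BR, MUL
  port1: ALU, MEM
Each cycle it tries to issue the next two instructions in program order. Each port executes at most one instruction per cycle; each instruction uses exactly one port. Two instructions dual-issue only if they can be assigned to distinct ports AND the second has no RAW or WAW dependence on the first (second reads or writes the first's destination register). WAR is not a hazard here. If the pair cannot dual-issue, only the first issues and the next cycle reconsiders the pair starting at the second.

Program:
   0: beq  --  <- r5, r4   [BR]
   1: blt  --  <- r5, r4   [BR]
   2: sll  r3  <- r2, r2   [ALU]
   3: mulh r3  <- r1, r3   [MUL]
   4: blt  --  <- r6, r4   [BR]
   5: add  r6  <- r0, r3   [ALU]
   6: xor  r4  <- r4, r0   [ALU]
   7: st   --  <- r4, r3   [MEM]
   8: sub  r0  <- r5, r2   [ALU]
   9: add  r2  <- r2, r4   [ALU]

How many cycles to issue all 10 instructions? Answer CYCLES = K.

#0 head=0: beq.BR i0 no-port BR/BR
#1 head=1: blt.BR/sll.ALU i1/i2 dual
#2 head=3: mulh.MUL i3 no-port MUL/BR
#3 head=4: blt.BR/add.ALU i4/i5 dual
#4 head=6: xor.ALU i6 RAW r4
#5 head=7: st.MEM/sub.ALU i7/i8 dual
#6 head=9: add.ALU i9 tail

CYCLES = 7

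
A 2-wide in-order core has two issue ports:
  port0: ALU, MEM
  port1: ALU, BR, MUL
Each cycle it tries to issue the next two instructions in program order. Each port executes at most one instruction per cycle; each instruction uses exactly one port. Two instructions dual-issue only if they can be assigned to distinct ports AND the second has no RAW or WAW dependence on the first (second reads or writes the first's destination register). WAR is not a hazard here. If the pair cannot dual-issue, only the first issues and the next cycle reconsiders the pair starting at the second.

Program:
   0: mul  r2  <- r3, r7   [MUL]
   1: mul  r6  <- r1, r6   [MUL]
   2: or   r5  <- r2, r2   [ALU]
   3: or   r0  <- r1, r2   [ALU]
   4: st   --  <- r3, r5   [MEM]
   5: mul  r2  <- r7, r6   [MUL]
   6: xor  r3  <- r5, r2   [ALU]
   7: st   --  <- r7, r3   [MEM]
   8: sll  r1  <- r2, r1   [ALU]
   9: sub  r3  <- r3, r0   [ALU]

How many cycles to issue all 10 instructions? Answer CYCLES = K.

CYCLES = 7

c0: i0 mul.MUL  no-port MUL/MUL
c1: i1,i2 mul.MUL or.ALU  2-wide
c2: i3,i4 or.ALU st.MEM  2-wide
c3: i5 mul.MUL  RAW r2
c4: i6 xor.ALU  RAW r3
c5: i7,i8 st.MEM sll.ALU  2-wide
c6: i9 sub.ALU  tail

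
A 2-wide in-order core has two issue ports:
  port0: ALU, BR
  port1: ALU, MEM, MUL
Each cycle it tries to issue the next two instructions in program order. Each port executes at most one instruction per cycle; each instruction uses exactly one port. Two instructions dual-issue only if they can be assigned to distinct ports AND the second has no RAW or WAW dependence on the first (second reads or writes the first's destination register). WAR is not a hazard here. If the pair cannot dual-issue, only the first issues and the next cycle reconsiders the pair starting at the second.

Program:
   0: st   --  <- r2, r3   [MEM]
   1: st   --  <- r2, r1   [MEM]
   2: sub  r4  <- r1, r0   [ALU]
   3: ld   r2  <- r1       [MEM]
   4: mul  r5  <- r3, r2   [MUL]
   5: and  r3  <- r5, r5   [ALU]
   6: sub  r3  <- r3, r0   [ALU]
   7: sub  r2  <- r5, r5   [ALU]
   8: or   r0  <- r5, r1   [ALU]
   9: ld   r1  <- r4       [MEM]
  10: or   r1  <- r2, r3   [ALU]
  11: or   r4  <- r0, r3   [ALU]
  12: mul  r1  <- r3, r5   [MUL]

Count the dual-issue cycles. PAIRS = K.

PAIRS = 4

  cy0 -> i0 (st) no-port MEM/MEM
  cy1 -> i1+i2 (st;sub) 2-wide
  cy2 -> i3 (ld) no-port MEM/MUL
  cy3 -> i4 (mul) RAW r5
  cy4 -> i5 (and) RAW+WAW r3
  cy5 -> i6+i7 (sub;sub) 2-wide
  cy6 -> i8+i9 (or;ld) 2-wide
  cy7 -> i10+i11 (or;or) 2-wide
  cy8 -> i12 (mul) tail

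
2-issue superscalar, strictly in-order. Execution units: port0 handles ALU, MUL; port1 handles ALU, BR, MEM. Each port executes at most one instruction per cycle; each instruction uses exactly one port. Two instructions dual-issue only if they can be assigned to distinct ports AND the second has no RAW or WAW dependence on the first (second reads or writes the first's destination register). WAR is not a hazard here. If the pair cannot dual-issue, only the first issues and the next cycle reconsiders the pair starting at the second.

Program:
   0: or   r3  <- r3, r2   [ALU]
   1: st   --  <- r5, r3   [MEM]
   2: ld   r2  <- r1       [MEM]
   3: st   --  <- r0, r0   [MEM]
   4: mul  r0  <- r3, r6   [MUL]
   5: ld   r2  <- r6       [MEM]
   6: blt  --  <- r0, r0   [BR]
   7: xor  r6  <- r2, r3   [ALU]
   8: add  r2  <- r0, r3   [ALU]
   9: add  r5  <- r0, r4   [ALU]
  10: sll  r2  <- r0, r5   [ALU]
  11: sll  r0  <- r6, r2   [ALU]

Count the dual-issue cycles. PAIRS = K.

  cy0 -> i0 (or.ALU) RAW r3
  cy1 -> i1 (st.MEM) no-port MEM/MEM
  cy2 -> i2 (ld.MEM) no-port MEM/MEM
  cy3 -> i3&i4 (st.MEM mul.MUL) pair
  cy4 -> i5 (ld.MEM) no-port MEM/BR
  cy5 -> i6&i7 (blt.BR xor.ALU) pair
  cy6 -> i8&i9 (add.ALU add.ALU) pair
  cy7 -> i10 (sll.ALU) RAW r2
  cy8 -> i11 (sll.ALU) tail

PAIRS = 3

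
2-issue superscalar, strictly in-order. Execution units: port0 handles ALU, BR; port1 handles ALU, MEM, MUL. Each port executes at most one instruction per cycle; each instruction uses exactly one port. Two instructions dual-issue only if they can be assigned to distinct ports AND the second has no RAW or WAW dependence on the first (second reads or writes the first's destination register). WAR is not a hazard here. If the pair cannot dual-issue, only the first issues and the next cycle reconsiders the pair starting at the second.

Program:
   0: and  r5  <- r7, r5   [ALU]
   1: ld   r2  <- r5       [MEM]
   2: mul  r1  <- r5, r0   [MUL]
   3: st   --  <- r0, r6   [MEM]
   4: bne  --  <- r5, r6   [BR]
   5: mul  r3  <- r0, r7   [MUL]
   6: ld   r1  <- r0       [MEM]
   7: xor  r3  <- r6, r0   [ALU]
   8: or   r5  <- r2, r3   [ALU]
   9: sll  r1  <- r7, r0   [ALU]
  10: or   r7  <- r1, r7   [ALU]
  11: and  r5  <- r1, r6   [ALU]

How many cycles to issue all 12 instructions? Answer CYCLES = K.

CYCLES = 8

c0: i0 and.ALU  RAW r5
c1: i1 ld.MEM  no-port MEM/MUL
c2: i2 mul.MUL  no-port MUL/MEM
c3: i3,i4 st.MEM/bne.BR  dual
c4: i5 mul.MUL  no-port MUL/MEM
c5: i6,i7 ld.MEM/xor.ALU  dual
c6: i8,i9 or.ALU/sll.ALU  dual
c7: i10,i11 or.ALU/and.ALU  dual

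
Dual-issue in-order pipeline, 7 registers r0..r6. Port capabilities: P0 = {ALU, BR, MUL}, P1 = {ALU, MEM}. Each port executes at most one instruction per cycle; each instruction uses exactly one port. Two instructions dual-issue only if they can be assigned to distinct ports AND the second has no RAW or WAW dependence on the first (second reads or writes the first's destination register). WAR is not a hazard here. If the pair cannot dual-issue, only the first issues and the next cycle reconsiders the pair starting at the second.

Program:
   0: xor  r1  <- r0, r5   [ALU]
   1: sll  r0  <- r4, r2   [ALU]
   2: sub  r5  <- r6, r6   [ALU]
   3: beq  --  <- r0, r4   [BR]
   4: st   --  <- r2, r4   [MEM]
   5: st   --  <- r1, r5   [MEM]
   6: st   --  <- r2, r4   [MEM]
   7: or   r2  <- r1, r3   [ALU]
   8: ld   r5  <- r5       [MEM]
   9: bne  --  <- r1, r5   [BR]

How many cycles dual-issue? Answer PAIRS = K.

PAIRS = 3

t=0 i0&i1:xor sll ; 2-wide
t=1 i2&i3:sub beq ; 2-wide
t=2 i4:st ; no-port MEM/MEM
t=3 i5:st ; no-port MEM/MEM
t=4 i6&i7:st or ; 2-wide
t=5 i8:ld ; RAW r5
t=6 i9:bne ; tail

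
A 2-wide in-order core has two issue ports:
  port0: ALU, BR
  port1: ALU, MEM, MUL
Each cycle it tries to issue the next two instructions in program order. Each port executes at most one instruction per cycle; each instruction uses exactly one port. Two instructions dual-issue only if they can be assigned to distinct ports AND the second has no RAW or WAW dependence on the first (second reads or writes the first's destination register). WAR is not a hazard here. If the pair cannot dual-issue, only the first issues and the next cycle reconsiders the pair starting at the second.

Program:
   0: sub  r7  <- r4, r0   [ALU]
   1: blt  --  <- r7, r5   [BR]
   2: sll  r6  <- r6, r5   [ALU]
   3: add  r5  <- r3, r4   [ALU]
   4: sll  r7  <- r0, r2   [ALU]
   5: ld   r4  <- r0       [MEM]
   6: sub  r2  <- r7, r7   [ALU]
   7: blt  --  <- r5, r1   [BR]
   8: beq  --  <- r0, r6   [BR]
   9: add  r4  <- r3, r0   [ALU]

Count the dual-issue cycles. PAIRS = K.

PAIRS = 4

t=0 i0:sub ; RAW r7
t=1 i1&i2:blt;sll ; 2-wide
t=2 i3&i4:add;sll ; 2-wide
t=3 i5&i6:ld;sub ; 2-wide
t=4 i7:blt ; no-port BR/BR
t=5 i8&i9:beq;add ; 2-wide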